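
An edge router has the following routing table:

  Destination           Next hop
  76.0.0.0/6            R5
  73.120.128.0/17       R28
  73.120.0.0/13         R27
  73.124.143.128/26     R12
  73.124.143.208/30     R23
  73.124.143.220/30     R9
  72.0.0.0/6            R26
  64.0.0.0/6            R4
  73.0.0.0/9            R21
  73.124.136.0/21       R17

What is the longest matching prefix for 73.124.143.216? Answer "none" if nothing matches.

Entries matching 73.124.143.216:
  72.0.0.0/6 (72.0.0.0 - 75.255.255.255)
  73.0.0.0/9 (73.0.0.0 - 73.127.255.255)
  73.120.0.0/13 (73.120.0.0 - 73.127.255.255)
  73.124.136.0/21 (73.124.136.0 - 73.124.143.255)
Most specific is 73.124.136.0/21.

73.124.136.0/21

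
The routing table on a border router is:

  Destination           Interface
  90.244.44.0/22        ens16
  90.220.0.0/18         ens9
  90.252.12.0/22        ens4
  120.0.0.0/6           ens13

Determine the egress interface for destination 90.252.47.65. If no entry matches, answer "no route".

no route

No entry's prefix contains 90.252.47.65; there is no default route.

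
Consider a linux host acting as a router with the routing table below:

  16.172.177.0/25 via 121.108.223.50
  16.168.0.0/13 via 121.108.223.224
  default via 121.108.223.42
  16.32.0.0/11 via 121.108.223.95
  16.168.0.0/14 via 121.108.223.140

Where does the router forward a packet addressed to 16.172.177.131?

121.108.223.224

Routes whose prefix contains 16.172.177.131:
  0.0.0.0/0 (default, matches everything) -> 121.108.223.42
  16.168.0.0/13 (16.168.0.0 - 16.175.255.255) -> 121.108.223.224
More-specific entries that do NOT match:
  16.172.177.0/25 (16.172.177.0 - 16.172.177.127) does not contain 16.172.177.131
  16.168.0.0/14 (16.168.0.0 - 16.171.255.255) does not contain 16.172.177.131
Longest matching prefix is /13 -> next hop 121.108.223.224.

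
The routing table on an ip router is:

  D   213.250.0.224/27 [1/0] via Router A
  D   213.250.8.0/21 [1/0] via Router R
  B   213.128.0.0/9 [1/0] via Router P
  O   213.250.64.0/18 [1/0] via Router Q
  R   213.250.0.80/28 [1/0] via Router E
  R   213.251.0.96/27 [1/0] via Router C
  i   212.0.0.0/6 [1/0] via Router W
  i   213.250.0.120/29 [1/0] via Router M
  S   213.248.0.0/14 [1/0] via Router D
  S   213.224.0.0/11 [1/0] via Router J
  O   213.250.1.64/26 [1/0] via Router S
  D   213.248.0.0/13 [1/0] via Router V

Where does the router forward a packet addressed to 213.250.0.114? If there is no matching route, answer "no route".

Router D

Routes whose prefix contains 213.250.0.114:
  212.0.0.0/6 (212.0.0.0 - 215.255.255.255) -> Router W
  213.128.0.0/9 (213.128.0.0 - 213.255.255.255) -> Router P
  213.224.0.0/11 (213.224.0.0 - 213.255.255.255) -> Router J
  213.248.0.0/13 (213.248.0.0 - 213.255.255.255) -> Router V
  213.248.0.0/14 (213.248.0.0 - 213.251.255.255) -> Router D
More-specific entries that do NOT match:
  213.250.0.120/29 (213.250.0.120 - 213.250.0.127) does not contain 213.250.0.114
  213.250.0.80/28 (213.250.0.80 - 213.250.0.95) does not contain 213.250.0.114
  213.250.0.224/27 (213.250.0.224 - 213.250.0.255) does not contain 213.250.0.114
  213.251.0.96/27 (213.251.0.96 - 213.251.0.127) does not contain 213.250.0.114
  213.250.1.64/26 (213.250.1.64 - 213.250.1.127) does not contain 213.250.0.114
  213.250.8.0/21 (213.250.8.0 - 213.250.15.255) does not contain 213.250.0.114
  213.250.64.0/18 (213.250.64.0 - 213.250.127.255) does not contain 213.250.0.114
Longest matching prefix is /14 -> next hop Router D.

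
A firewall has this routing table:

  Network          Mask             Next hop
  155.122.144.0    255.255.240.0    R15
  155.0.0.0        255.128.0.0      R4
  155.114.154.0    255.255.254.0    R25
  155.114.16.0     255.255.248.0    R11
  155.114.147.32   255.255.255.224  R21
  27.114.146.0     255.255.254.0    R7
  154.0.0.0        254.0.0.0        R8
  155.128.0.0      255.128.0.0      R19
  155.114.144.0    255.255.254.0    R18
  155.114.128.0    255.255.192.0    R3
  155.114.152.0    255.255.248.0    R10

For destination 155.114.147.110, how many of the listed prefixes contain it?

Prefixes containing 155.114.147.110:
  154.0.0.0/7 (154.0.0.0 - 155.255.255.255)
  155.0.0.0/9 (155.0.0.0 - 155.127.255.255)
  155.114.128.0/18 (155.114.128.0 - 155.114.191.255)
Total matching entries: 3.

3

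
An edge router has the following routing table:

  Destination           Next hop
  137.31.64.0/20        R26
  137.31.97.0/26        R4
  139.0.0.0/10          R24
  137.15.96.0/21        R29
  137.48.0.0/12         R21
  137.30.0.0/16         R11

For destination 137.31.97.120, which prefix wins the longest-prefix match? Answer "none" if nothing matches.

137.31.97.120 is outside every listed prefix and there is no default route.

none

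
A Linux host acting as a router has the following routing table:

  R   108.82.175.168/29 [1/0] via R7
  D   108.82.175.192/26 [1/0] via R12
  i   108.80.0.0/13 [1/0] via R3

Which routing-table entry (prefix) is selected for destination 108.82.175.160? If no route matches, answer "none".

Entries matching 108.82.175.160:
  108.80.0.0/13 (108.80.0.0 - 108.87.255.255)
Most specific is 108.80.0.0/13.

108.80.0.0/13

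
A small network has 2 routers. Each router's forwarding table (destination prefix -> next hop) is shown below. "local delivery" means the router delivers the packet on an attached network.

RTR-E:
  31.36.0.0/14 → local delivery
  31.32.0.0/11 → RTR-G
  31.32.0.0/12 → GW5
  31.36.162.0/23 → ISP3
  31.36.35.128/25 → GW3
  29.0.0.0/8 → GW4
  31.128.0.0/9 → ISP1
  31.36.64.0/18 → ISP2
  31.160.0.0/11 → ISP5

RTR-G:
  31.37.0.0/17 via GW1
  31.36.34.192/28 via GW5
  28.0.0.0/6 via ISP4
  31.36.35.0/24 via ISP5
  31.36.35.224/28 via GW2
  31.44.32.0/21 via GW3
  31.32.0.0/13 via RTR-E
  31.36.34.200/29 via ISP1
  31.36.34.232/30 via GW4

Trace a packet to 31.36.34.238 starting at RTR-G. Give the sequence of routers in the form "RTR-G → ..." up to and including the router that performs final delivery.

RTR-G → RTR-E

At RTR-G: longest match for 31.36.34.238 is 31.32.0.0/13 -> RTR-E
At RTR-E: longest match for 31.36.34.238 is 31.36.0.0/14 -> local delivery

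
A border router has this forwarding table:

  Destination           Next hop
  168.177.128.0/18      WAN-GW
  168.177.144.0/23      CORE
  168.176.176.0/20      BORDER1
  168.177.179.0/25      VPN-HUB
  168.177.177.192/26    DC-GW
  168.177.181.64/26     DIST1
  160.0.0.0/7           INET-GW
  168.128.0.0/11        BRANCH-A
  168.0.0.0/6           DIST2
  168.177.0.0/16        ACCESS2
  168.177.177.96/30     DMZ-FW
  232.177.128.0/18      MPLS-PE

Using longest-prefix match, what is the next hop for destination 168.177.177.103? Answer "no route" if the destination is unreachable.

Routes whose prefix contains 168.177.177.103:
  168.0.0.0/6 (168.0.0.0 - 171.255.255.255) -> DIST2
  168.177.0.0/16 (168.177.0.0 - 168.177.255.255) -> ACCESS2
  168.177.128.0/18 (168.177.128.0 - 168.177.191.255) -> WAN-GW
More-specific entries that do NOT match:
  168.177.177.96/30 (168.177.177.96 - 168.177.177.99) does not contain 168.177.177.103
  168.177.177.192/26 (168.177.177.192 - 168.177.177.255) does not contain 168.177.177.103
  168.177.181.64/26 (168.177.181.64 - 168.177.181.127) does not contain 168.177.177.103
  168.177.179.0/25 (168.177.179.0 - 168.177.179.127) does not contain 168.177.177.103
  168.177.144.0/23 (168.177.144.0 - 168.177.145.255) does not contain 168.177.177.103
  168.176.176.0/20 (168.176.176.0 - 168.176.191.255) does not contain 168.177.177.103
Longest matching prefix is /18 -> next hop WAN-GW.

WAN-GW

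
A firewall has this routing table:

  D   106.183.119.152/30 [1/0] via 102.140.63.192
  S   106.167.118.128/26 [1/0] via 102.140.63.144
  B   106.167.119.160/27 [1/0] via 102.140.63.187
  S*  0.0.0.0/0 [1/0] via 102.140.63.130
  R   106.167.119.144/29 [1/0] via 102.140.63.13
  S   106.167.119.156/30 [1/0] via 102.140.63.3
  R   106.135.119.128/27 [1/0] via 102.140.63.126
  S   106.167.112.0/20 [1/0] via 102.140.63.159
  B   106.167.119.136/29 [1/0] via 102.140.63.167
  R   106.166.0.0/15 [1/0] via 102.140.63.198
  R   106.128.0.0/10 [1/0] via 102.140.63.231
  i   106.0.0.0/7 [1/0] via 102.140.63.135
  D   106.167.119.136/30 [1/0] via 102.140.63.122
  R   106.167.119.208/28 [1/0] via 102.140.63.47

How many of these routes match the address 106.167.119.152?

5

Prefixes containing 106.167.119.152:
  0.0.0.0/0 (default, matches everything)
  106.0.0.0/7 (106.0.0.0 - 107.255.255.255)
  106.128.0.0/10 (106.128.0.0 - 106.191.255.255)
  106.166.0.0/15 (106.166.0.0 - 106.167.255.255)
  106.167.112.0/20 (106.167.112.0 - 106.167.127.255)
Total matching entries: 5.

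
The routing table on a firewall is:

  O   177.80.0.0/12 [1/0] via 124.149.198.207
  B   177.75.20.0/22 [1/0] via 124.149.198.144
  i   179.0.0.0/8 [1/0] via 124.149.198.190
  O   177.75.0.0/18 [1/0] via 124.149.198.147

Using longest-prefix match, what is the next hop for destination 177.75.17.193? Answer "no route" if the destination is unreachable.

Routes whose prefix contains 177.75.17.193:
  177.75.0.0/18 (177.75.0.0 - 177.75.63.255) -> 124.149.198.147
More-specific entries that do NOT match:
  177.75.20.0/22 (177.75.20.0 - 177.75.23.255) does not contain 177.75.17.193
Longest matching prefix is /18 -> next hop 124.149.198.147.

124.149.198.147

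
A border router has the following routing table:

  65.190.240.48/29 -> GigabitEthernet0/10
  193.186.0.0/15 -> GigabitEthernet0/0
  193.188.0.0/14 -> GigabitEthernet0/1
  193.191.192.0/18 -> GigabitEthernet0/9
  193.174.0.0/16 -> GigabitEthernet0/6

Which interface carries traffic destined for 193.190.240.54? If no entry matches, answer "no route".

GigabitEthernet0/1

Routes whose prefix contains 193.190.240.54:
  193.188.0.0/14 (193.188.0.0 - 193.191.255.255) -> GigabitEthernet0/1
More-specific entries that do NOT match:
  65.190.240.48/29 (65.190.240.48 - 65.190.240.55) does not contain 193.190.240.54
  193.191.192.0/18 (193.191.192.0 - 193.191.255.255) does not contain 193.190.240.54
  193.174.0.0/16 (193.174.0.0 - 193.174.255.255) does not contain 193.190.240.54
  193.186.0.0/15 (193.186.0.0 - 193.187.255.255) does not contain 193.190.240.54
Longest matching prefix is /14 -> interface GigabitEthernet0/1.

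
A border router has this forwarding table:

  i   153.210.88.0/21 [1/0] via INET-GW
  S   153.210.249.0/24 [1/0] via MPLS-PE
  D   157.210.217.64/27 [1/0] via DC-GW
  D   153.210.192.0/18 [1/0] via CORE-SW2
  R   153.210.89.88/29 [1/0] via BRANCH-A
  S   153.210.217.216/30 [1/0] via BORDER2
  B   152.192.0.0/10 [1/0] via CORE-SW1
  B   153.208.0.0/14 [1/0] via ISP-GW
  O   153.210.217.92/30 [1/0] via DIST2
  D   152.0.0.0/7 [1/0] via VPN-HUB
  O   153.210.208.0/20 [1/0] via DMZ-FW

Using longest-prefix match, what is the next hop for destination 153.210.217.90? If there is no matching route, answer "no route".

Routes whose prefix contains 153.210.217.90:
  152.0.0.0/7 (152.0.0.0 - 153.255.255.255) -> VPN-HUB
  153.208.0.0/14 (153.208.0.0 - 153.211.255.255) -> ISP-GW
  153.210.192.0/18 (153.210.192.0 - 153.210.255.255) -> CORE-SW2
  153.210.208.0/20 (153.210.208.0 - 153.210.223.255) -> DMZ-FW
More-specific entries that do NOT match:
  153.210.217.216/30 (153.210.217.216 - 153.210.217.219) does not contain 153.210.217.90
  153.210.217.92/30 (153.210.217.92 - 153.210.217.95) does not contain 153.210.217.90
  153.210.89.88/29 (153.210.89.88 - 153.210.89.95) does not contain 153.210.217.90
  157.210.217.64/27 (157.210.217.64 - 157.210.217.95) does not contain 153.210.217.90
  153.210.249.0/24 (153.210.249.0 - 153.210.249.255) does not contain 153.210.217.90
  153.210.88.0/21 (153.210.88.0 - 153.210.95.255) does not contain 153.210.217.90
Longest matching prefix is /20 -> next hop DMZ-FW.

DMZ-FW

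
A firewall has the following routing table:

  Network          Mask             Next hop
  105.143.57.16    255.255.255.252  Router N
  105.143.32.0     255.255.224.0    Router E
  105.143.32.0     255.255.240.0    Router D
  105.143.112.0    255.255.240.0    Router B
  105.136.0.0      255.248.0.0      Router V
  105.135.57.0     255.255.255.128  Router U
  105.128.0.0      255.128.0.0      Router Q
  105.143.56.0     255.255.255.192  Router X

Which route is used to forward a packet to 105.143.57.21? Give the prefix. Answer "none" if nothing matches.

Entries matching 105.143.57.21:
  105.128.0.0/9 (105.128.0.0 - 105.255.255.255)
  105.136.0.0/13 (105.136.0.0 - 105.143.255.255)
  105.143.32.0/19 (105.143.32.0 - 105.143.63.255)
Most specific is 105.143.32.0/19.

105.143.32.0/19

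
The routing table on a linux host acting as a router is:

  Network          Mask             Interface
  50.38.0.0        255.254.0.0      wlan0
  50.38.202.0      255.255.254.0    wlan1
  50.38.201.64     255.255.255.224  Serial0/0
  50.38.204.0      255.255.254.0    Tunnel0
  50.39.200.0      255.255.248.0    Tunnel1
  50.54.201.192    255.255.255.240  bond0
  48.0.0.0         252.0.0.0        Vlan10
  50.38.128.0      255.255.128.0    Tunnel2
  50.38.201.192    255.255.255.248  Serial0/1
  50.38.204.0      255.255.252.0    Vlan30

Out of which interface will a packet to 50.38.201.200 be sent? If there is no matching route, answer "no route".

Routes whose prefix contains 50.38.201.200:
  48.0.0.0/6 (48.0.0.0 - 51.255.255.255) -> Vlan10
  50.38.0.0/15 (50.38.0.0 - 50.39.255.255) -> wlan0
  50.38.128.0/17 (50.38.128.0 - 50.38.255.255) -> Tunnel2
More-specific entries that do NOT match:
  50.38.201.192/29 (50.38.201.192 - 50.38.201.199) does not contain 50.38.201.200
  50.54.201.192/28 (50.54.201.192 - 50.54.201.207) does not contain 50.38.201.200
  50.38.201.64/27 (50.38.201.64 - 50.38.201.95) does not contain 50.38.201.200
  50.38.202.0/23 (50.38.202.0 - 50.38.203.255) does not contain 50.38.201.200
  50.38.204.0/23 (50.38.204.0 - 50.38.205.255) does not contain 50.38.201.200
  50.38.204.0/22 (50.38.204.0 - 50.38.207.255) does not contain 50.38.201.200
  50.39.200.0/21 (50.39.200.0 - 50.39.207.255) does not contain 50.38.201.200
Longest matching prefix is /17 -> interface Tunnel2.

Tunnel2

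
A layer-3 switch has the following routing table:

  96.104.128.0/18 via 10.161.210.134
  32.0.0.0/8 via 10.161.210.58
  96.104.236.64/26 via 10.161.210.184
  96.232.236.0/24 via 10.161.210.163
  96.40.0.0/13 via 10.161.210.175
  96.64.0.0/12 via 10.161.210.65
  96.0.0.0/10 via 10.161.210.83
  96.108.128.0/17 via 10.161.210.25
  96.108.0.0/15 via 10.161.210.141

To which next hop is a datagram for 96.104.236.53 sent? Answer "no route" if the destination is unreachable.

No entry's prefix contains 96.104.236.53; there is no default route.

no route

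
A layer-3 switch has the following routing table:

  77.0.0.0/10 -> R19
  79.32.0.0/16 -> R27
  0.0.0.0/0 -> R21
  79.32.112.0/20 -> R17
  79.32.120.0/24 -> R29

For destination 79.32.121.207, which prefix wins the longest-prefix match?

Entries matching 79.32.121.207:
  0.0.0.0/0 (default, matches everything)
  79.32.0.0/16 (79.32.0.0 - 79.32.255.255)
  79.32.112.0/20 (79.32.112.0 - 79.32.127.255)
Most specific is 79.32.112.0/20.

79.32.112.0/20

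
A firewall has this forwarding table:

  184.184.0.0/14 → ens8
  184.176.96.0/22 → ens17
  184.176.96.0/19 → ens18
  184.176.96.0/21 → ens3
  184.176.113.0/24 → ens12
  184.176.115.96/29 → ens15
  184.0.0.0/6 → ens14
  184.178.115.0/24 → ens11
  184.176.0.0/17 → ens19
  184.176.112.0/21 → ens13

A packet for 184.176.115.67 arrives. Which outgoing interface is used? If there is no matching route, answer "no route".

ens13

Routes whose prefix contains 184.176.115.67:
  184.0.0.0/6 (184.0.0.0 - 187.255.255.255) -> ens14
  184.176.0.0/17 (184.176.0.0 - 184.176.127.255) -> ens19
  184.176.96.0/19 (184.176.96.0 - 184.176.127.255) -> ens18
  184.176.112.0/21 (184.176.112.0 - 184.176.119.255) -> ens13
More-specific entries that do NOT match:
  184.176.115.96/29 (184.176.115.96 - 184.176.115.103) does not contain 184.176.115.67
  184.176.113.0/24 (184.176.113.0 - 184.176.113.255) does not contain 184.176.115.67
  184.178.115.0/24 (184.178.115.0 - 184.178.115.255) does not contain 184.176.115.67
  184.176.96.0/22 (184.176.96.0 - 184.176.99.255) does not contain 184.176.115.67
Longest matching prefix is /21 -> interface ens13.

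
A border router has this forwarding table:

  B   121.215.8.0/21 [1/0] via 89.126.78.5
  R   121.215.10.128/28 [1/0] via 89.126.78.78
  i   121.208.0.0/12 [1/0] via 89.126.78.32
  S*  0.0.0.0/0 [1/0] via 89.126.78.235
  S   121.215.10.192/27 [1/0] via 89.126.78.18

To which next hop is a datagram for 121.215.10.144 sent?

Routes whose prefix contains 121.215.10.144:
  0.0.0.0/0 (default, matches everything) -> 89.126.78.235
  121.208.0.0/12 (121.208.0.0 - 121.223.255.255) -> 89.126.78.32
  121.215.8.0/21 (121.215.8.0 - 121.215.15.255) -> 89.126.78.5
More-specific entries that do NOT match:
  121.215.10.128/28 (121.215.10.128 - 121.215.10.143) does not contain 121.215.10.144
  121.215.10.192/27 (121.215.10.192 - 121.215.10.223) does not contain 121.215.10.144
Longest matching prefix is /21 -> next hop 89.126.78.5.

89.126.78.5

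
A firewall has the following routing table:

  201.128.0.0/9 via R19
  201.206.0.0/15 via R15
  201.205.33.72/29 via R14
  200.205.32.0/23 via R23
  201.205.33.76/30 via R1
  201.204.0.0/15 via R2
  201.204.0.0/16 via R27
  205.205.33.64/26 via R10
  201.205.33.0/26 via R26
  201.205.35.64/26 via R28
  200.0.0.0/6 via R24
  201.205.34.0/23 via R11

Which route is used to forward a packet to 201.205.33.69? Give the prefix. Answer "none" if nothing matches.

201.204.0.0/15

Entries matching 201.205.33.69:
  200.0.0.0/6 (200.0.0.0 - 203.255.255.255)
  201.128.0.0/9 (201.128.0.0 - 201.255.255.255)
  201.204.0.0/15 (201.204.0.0 - 201.205.255.255)
Most specific is 201.204.0.0/15.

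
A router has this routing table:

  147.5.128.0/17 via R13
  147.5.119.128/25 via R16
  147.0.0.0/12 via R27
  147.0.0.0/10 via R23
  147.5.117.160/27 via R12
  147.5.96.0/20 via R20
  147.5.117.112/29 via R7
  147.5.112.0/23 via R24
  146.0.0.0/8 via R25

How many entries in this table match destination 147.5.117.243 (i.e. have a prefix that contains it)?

Prefixes containing 147.5.117.243:
  147.0.0.0/10 (147.0.0.0 - 147.63.255.255)
  147.0.0.0/12 (147.0.0.0 - 147.15.255.255)
Total matching entries: 2.

2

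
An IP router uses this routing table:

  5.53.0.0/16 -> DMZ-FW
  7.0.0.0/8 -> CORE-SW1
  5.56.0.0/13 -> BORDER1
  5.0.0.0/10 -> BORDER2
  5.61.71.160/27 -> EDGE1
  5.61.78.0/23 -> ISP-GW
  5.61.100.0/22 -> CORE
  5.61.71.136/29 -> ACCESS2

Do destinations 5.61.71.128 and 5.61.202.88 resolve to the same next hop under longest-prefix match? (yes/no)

5.61.71.128: longest match 5.56.0.0/13 -> BORDER1
5.61.202.88: longest match 5.56.0.0/13 -> BORDER1

yes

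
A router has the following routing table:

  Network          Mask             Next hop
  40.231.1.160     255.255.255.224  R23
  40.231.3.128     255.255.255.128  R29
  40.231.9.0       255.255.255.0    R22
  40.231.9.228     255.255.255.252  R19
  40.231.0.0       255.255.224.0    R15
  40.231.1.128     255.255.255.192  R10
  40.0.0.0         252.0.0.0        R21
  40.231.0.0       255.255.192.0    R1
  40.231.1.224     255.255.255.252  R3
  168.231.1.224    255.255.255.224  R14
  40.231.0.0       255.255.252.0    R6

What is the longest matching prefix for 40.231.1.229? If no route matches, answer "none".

40.231.0.0/22

Entries matching 40.231.1.229:
  40.0.0.0/6 (40.0.0.0 - 43.255.255.255)
  40.231.0.0/18 (40.231.0.0 - 40.231.63.255)
  40.231.0.0/19 (40.231.0.0 - 40.231.31.255)
  40.231.0.0/22 (40.231.0.0 - 40.231.3.255)
Most specific is 40.231.0.0/22.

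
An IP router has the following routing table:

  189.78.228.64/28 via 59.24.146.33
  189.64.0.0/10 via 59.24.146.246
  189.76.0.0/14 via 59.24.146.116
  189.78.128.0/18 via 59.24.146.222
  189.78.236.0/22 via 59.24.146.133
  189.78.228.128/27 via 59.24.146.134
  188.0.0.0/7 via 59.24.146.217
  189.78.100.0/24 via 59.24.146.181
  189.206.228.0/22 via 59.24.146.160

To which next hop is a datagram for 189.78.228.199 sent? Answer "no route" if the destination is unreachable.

59.24.146.116

Routes whose prefix contains 189.78.228.199:
  188.0.0.0/7 (188.0.0.0 - 189.255.255.255) -> 59.24.146.217
  189.64.0.0/10 (189.64.0.0 - 189.127.255.255) -> 59.24.146.246
  189.76.0.0/14 (189.76.0.0 - 189.79.255.255) -> 59.24.146.116
More-specific entries that do NOT match:
  189.78.228.64/28 (189.78.228.64 - 189.78.228.79) does not contain 189.78.228.199
  189.78.228.128/27 (189.78.228.128 - 189.78.228.159) does not contain 189.78.228.199
  189.78.100.0/24 (189.78.100.0 - 189.78.100.255) does not contain 189.78.228.199
  189.78.236.0/22 (189.78.236.0 - 189.78.239.255) does not contain 189.78.228.199
  189.206.228.0/22 (189.206.228.0 - 189.206.231.255) does not contain 189.78.228.199
  189.78.128.0/18 (189.78.128.0 - 189.78.191.255) does not contain 189.78.228.199
Longest matching prefix is /14 -> next hop 59.24.146.116.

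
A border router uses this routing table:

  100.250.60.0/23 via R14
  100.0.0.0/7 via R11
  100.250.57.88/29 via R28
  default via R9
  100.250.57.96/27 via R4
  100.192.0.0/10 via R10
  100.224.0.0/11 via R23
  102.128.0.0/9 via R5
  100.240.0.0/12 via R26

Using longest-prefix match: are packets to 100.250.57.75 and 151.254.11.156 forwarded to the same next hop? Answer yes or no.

100.250.57.75: longest match 100.240.0.0/12 -> R26
151.254.11.156: longest match 0.0.0.0/0 -> R9

no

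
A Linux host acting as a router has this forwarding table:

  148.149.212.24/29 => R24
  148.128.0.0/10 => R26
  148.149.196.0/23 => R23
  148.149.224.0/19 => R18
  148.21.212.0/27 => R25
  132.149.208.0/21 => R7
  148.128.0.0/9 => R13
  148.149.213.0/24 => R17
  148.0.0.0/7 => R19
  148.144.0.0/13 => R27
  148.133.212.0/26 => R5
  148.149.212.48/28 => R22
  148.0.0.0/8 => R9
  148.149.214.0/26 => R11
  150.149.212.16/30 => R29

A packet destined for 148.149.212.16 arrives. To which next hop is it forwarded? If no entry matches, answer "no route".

Routes whose prefix contains 148.149.212.16:
  148.0.0.0/7 (148.0.0.0 - 149.255.255.255) -> R19
  148.0.0.0/8 (148.0.0.0 - 148.255.255.255) -> R9
  148.128.0.0/9 (148.128.0.0 - 148.255.255.255) -> R13
  148.128.0.0/10 (148.128.0.0 - 148.191.255.255) -> R26
  148.144.0.0/13 (148.144.0.0 - 148.151.255.255) -> R27
More-specific entries that do NOT match:
  150.149.212.16/30 (150.149.212.16 - 150.149.212.19) does not contain 148.149.212.16
  148.149.212.24/29 (148.149.212.24 - 148.149.212.31) does not contain 148.149.212.16
  148.149.212.48/28 (148.149.212.48 - 148.149.212.63) does not contain 148.149.212.16
  148.21.212.0/27 (148.21.212.0 - 148.21.212.31) does not contain 148.149.212.16
  148.133.212.0/26 (148.133.212.0 - 148.133.212.63) does not contain 148.149.212.16
  148.149.214.0/26 (148.149.214.0 - 148.149.214.63) does not contain 148.149.212.16
  148.149.213.0/24 (148.149.213.0 - 148.149.213.255) does not contain 148.149.212.16
  148.149.196.0/23 (148.149.196.0 - 148.149.197.255) does not contain 148.149.212.16
  132.149.208.0/21 (132.149.208.0 - 132.149.215.255) does not contain 148.149.212.16
  148.149.224.0/19 (148.149.224.0 - 148.149.255.255) does not contain 148.149.212.16
Longest matching prefix is /13 -> next hop R27.

R27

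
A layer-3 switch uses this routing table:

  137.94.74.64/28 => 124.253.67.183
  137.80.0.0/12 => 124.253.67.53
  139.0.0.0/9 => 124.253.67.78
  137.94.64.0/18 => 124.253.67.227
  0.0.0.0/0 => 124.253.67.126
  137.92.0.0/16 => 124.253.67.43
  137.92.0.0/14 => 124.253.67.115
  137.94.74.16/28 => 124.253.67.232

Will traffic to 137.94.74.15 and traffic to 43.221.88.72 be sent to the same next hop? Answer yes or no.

137.94.74.15: longest match 137.94.64.0/18 -> 124.253.67.227
43.221.88.72: longest match 0.0.0.0/0 -> 124.253.67.126

no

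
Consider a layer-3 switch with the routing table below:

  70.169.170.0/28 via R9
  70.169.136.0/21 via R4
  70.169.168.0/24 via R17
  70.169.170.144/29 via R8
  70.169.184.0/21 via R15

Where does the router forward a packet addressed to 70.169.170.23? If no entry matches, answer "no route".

no route

No entry's prefix contains 70.169.170.23; there is no default route.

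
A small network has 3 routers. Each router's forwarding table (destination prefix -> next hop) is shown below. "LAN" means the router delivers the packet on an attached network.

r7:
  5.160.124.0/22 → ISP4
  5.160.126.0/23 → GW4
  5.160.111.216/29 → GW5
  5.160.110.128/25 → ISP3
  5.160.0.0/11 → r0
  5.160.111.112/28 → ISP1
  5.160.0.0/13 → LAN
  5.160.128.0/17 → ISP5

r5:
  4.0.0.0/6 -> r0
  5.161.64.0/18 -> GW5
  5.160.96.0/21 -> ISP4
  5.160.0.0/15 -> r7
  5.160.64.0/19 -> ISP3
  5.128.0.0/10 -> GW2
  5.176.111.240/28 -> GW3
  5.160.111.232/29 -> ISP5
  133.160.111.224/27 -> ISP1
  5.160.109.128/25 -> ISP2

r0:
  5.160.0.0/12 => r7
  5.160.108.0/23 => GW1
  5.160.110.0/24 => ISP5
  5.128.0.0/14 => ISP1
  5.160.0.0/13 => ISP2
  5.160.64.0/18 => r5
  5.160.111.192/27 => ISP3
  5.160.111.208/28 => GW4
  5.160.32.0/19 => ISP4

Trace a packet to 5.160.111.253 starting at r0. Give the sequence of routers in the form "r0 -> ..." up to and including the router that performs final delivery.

At r0: longest match for 5.160.111.253 is 5.160.64.0/18 -> r5
At r5: longest match for 5.160.111.253 is 5.160.0.0/15 -> r7
At r7: longest match for 5.160.111.253 is 5.160.0.0/13 -> LAN

r0 -> r5 -> r7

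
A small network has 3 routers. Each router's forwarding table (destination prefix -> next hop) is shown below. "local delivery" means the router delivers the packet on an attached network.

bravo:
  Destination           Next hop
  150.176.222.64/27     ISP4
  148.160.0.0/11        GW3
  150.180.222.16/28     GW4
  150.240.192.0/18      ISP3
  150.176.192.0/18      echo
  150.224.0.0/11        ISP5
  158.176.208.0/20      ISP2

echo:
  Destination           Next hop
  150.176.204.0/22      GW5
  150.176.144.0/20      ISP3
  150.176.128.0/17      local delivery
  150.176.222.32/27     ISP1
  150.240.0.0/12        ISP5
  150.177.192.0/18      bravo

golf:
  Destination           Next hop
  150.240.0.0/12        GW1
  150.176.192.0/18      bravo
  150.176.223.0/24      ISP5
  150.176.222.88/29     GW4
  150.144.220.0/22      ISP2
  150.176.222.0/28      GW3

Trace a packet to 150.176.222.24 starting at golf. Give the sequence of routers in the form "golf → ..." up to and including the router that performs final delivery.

At golf: longest match for 150.176.222.24 is 150.176.192.0/18 -> bravo
At bravo: longest match for 150.176.222.24 is 150.176.192.0/18 -> echo
At echo: longest match for 150.176.222.24 is 150.176.128.0/17 -> local delivery

golf → bravo → echo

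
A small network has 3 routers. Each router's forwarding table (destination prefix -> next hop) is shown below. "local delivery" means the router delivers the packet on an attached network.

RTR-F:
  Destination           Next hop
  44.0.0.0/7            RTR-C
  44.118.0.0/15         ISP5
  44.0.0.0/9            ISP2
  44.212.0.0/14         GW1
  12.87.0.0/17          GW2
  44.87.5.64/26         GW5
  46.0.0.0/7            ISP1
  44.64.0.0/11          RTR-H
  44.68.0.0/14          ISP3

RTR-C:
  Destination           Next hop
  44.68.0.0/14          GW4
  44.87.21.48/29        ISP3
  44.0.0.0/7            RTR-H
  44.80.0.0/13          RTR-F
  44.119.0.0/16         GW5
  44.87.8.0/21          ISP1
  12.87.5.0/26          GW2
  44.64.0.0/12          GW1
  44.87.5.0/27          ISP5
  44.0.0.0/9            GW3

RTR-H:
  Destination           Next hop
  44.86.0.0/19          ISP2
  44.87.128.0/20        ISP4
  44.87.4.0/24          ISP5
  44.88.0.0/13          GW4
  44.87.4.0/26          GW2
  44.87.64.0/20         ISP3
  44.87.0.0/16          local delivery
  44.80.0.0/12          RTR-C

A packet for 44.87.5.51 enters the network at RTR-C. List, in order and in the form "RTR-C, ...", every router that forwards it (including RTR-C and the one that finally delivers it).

RTR-C, RTR-F, RTR-H

At RTR-C: longest match for 44.87.5.51 is 44.80.0.0/13 -> RTR-F
At RTR-F: longest match for 44.87.5.51 is 44.64.0.0/11 -> RTR-H
At RTR-H: longest match for 44.87.5.51 is 44.87.0.0/16 -> local delivery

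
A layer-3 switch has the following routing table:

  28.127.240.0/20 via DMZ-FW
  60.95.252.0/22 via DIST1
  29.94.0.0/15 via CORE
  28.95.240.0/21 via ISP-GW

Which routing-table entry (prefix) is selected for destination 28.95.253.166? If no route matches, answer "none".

none

28.95.253.166 is outside every listed prefix and there is no default route.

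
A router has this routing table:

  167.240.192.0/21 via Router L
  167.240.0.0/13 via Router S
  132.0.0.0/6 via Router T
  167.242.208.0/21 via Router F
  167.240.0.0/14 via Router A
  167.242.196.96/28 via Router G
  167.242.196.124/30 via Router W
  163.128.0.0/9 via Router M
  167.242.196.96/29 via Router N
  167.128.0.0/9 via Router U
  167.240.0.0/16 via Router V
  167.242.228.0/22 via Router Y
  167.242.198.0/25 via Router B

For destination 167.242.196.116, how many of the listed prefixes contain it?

Prefixes containing 167.242.196.116:
  167.128.0.0/9 (167.128.0.0 - 167.255.255.255)
  167.240.0.0/13 (167.240.0.0 - 167.247.255.255)
  167.240.0.0/14 (167.240.0.0 - 167.243.255.255)
Total matching entries: 3.

3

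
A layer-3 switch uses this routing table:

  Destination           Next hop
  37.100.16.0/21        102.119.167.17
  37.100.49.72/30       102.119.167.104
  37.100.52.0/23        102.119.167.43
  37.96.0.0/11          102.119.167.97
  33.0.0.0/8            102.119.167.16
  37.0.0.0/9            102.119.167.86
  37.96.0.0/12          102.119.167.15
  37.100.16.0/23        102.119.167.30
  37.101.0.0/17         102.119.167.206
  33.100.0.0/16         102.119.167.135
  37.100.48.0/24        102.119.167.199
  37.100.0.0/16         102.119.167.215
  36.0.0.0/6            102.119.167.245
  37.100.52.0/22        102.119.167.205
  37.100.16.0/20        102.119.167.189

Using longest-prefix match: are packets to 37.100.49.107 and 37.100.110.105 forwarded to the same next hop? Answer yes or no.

37.100.49.107: longest match 37.100.0.0/16 -> 102.119.167.215
37.100.110.105: longest match 37.100.0.0/16 -> 102.119.167.215

yes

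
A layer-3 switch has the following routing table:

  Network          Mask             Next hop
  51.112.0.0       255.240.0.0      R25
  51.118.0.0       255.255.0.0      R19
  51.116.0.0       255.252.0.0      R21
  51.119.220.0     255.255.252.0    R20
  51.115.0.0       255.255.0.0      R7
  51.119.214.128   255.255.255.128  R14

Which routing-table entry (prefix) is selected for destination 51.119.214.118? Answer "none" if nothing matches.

51.116.0.0/14

Entries matching 51.119.214.118:
  51.112.0.0/12 (51.112.0.0 - 51.127.255.255)
  51.116.0.0/14 (51.116.0.0 - 51.119.255.255)
Most specific is 51.116.0.0/14.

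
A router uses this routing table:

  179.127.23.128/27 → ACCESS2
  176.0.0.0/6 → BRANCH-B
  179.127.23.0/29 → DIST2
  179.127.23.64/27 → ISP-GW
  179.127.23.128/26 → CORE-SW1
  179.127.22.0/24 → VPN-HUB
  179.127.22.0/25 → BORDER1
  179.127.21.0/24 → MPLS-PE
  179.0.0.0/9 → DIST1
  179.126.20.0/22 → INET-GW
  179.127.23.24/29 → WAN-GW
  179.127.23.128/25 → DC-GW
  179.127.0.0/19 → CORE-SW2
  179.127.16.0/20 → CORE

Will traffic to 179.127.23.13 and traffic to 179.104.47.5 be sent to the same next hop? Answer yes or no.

no

179.127.23.13: longest match 179.127.16.0/20 -> CORE
179.104.47.5: longest match 179.0.0.0/9 -> DIST1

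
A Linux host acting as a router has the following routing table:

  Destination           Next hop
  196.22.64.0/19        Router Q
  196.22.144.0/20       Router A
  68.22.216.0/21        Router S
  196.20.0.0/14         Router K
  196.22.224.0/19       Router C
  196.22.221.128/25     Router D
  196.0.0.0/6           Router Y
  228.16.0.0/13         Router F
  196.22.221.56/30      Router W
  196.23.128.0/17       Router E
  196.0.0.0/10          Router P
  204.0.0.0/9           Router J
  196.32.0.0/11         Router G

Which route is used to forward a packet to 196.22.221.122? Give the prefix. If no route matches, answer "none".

Entries matching 196.22.221.122:
  196.0.0.0/6 (196.0.0.0 - 199.255.255.255)
  196.0.0.0/10 (196.0.0.0 - 196.63.255.255)
  196.20.0.0/14 (196.20.0.0 - 196.23.255.255)
Most specific is 196.20.0.0/14.

196.20.0.0/14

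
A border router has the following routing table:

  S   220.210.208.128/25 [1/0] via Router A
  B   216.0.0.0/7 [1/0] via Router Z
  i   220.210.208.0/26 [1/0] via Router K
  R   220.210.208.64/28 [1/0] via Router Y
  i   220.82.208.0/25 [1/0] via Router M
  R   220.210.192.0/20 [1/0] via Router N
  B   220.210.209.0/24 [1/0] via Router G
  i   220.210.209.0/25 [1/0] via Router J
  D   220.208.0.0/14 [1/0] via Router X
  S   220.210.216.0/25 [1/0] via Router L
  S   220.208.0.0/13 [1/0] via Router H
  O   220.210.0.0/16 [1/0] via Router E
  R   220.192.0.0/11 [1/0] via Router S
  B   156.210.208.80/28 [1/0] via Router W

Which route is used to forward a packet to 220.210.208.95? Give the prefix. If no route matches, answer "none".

220.210.0.0/16

Entries matching 220.210.208.95:
  220.192.0.0/11 (220.192.0.0 - 220.223.255.255)
  220.208.0.0/13 (220.208.0.0 - 220.215.255.255)
  220.208.0.0/14 (220.208.0.0 - 220.211.255.255)
  220.210.0.0/16 (220.210.0.0 - 220.210.255.255)
Most specific is 220.210.0.0/16.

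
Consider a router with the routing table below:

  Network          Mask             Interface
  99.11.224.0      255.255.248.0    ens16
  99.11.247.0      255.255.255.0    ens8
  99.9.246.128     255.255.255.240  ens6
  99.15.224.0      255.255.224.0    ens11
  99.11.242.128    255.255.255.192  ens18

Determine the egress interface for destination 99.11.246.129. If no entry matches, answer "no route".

No entry's prefix contains 99.11.246.129; there is no default route.

no route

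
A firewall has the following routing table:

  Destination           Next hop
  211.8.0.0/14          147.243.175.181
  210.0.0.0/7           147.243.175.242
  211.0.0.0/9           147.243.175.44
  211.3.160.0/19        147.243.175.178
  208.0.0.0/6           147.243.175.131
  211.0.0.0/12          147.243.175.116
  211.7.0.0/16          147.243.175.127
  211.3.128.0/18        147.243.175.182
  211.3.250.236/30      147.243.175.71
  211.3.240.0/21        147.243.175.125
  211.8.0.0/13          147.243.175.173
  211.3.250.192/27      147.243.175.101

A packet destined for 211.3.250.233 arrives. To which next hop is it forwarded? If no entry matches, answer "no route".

Routes whose prefix contains 211.3.250.233:
  208.0.0.0/6 (208.0.0.0 - 211.255.255.255) -> 147.243.175.131
  210.0.0.0/7 (210.0.0.0 - 211.255.255.255) -> 147.243.175.242
  211.0.0.0/9 (211.0.0.0 - 211.127.255.255) -> 147.243.175.44
  211.0.0.0/12 (211.0.0.0 - 211.15.255.255) -> 147.243.175.116
More-specific entries that do NOT match:
  211.3.250.236/30 (211.3.250.236 - 211.3.250.239) does not contain 211.3.250.233
  211.3.250.192/27 (211.3.250.192 - 211.3.250.223) does not contain 211.3.250.233
  211.3.240.0/21 (211.3.240.0 - 211.3.247.255) does not contain 211.3.250.233
  211.3.160.0/19 (211.3.160.0 - 211.3.191.255) does not contain 211.3.250.233
  211.3.128.0/18 (211.3.128.0 - 211.3.191.255) does not contain 211.3.250.233
  211.7.0.0/16 (211.7.0.0 - 211.7.255.255) does not contain 211.3.250.233
  211.8.0.0/14 (211.8.0.0 - 211.11.255.255) does not contain 211.3.250.233
  211.8.0.0/13 (211.8.0.0 - 211.15.255.255) does not contain 211.3.250.233
Longest matching prefix is /12 -> next hop 147.243.175.116.

147.243.175.116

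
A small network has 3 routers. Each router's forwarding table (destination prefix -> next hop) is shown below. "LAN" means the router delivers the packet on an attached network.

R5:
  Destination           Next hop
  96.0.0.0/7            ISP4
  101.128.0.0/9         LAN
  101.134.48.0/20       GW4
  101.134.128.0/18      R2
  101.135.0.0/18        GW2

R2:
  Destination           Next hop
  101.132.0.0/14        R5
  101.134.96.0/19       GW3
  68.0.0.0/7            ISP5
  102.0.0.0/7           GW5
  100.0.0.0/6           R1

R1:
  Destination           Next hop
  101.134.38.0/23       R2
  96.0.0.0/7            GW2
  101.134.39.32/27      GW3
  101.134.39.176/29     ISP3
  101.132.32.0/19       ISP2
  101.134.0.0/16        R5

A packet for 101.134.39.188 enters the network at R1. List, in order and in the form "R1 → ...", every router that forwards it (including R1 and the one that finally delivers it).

At R1: longest match for 101.134.39.188 is 101.134.38.0/23 -> R2
At R2: longest match for 101.134.39.188 is 101.132.0.0/14 -> R5
At R5: longest match for 101.134.39.188 is 101.128.0.0/9 -> LAN

R1 → R2 → R5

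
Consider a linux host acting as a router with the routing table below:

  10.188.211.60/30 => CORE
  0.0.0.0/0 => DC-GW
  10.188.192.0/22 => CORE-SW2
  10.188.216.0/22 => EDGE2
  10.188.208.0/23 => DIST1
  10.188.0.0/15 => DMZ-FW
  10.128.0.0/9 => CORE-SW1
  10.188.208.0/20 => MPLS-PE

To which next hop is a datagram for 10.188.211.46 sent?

MPLS-PE

Routes whose prefix contains 10.188.211.46:
  0.0.0.0/0 (default, matches everything) -> DC-GW
  10.128.0.0/9 (10.128.0.0 - 10.255.255.255) -> CORE-SW1
  10.188.0.0/15 (10.188.0.0 - 10.189.255.255) -> DMZ-FW
  10.188.208.0/20 (10.188.208.0 - 10.188.223.255) -> MPLS-PE
More-specific entries that do NOT match:
  10.188.211.60/30 (10.188.211.60 - 10.188.211.63) does not contain 10.188.211.46
  10.188.208.0/23 (10.188.208.0 - 10.188.209.255) does not contain 10.188.211.46
  10.188.192.0/22 (10.188.192.0 - 10.188.195.255) does not contain 10.188.211.46
  10.188.216.0/22 (10.188.216.0 - 10.188.219.255) does not contain 10.188.211.46
Longest matching prefix is /20 -> next hop MPLS-PE.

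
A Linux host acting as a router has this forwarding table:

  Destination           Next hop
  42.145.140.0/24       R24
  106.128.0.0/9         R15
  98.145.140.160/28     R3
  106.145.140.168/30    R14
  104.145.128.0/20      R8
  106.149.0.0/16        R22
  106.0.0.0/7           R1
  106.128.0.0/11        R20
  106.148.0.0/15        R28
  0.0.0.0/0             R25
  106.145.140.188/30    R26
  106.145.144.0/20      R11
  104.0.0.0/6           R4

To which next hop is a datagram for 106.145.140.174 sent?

Routes whose prefix contains 106.145.140.174:
  0.0.0.0/0 (default, matches everything) -> R25
  104.0.0.0/6 (104.0.0.0 - 107.255.255.255) -> R4
  106.0.0.0/7 (106.0.0.0 - 107.255.255.255) -> R1
  106.128.0.0/9 (106.128.0.0 - 106.255.255.255) -> R15
  106.128.0.0/11 (106.128.0.0 - 106.159.255.255) -> R20
More-specific entries that do NOT match:
  106.145.140.168/30 (106.145.140.168 - 106.145.140.171) does not contain 106.145.140.174
  106.145.140.188/30 (106.145.140.188 - 106.145.140.191) does not contain 106.145.140.174
  98.145.140.160/28 (98.145.140.160 - 98.145.140.175) does not contain 106.145.140.174
  42.145.140.0/24 (42.145.140.0 - 42.145.140.255) does not contain 106.145.140.174
  104.145.128.0/20 (104.145.128.0 - 104.145.143.255) does not contain 106.145.140.174
  106.145.144.0/20 (106.145.144.0 - 106.145.159.255) does not contain 106.145.140.174
  106.149.0.0/16 (106.149.0.0 - 106.149.255.255) does not contain 106.145.140.174
  106.148.0.0/15 (106.148.0.0 - 106.149.255.255) does not contain 106.145.140.174
Longest matching prefix is /11 -> next hop R20.

R20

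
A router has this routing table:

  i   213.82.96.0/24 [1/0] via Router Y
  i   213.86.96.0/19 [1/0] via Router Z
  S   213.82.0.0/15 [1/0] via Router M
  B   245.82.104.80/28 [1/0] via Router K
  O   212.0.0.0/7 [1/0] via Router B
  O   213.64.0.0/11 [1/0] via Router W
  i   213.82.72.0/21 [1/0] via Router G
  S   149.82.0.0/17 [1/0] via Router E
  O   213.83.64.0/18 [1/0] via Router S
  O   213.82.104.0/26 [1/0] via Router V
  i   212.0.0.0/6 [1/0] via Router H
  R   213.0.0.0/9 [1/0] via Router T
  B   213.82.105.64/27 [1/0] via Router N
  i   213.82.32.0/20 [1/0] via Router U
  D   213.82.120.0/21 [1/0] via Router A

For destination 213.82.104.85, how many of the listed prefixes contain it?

Prefixes containing 213.82.104.85:
  212.0.0.0/6 (212.0.0.0 - 215.255.255.255)
  212.0.0.0/7 (212.0.0.0 - 213.255.255.255)
  213.0.0.0/9 (213.0.0.0 - 213.127.255.255)
  213.64.0.0/11 (213.64.0.0 - 213.95.255.255)
  213.82.0.0/15 (213.82.0.0 - 213.83.255.255)
Total matching entries: 5.

5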